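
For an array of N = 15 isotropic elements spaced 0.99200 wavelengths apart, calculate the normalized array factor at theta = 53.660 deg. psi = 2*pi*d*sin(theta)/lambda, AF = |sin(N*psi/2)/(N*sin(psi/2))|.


psi = 2*pi*0.99200*sin(53.660 deg) = 5.020709 rad
AF = |sin(15*5.020709/2) / (15*sin(5.020709/2))| = 4.946e-03

4.946e-03


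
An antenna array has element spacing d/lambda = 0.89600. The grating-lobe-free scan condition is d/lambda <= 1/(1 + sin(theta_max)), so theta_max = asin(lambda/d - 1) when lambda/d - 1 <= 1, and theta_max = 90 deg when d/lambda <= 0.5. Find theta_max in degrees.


lambda/d - 1 = 1/0.89600 - 1 = 0.1160714
theta_max = asin(0.1160714) = 6.665 deg

6.665 deg


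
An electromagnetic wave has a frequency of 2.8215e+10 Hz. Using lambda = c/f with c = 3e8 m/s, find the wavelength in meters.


lambda = c / f = 3.0000e+08 / 2.8215e+10 = 0.01063 m

0.01063 m


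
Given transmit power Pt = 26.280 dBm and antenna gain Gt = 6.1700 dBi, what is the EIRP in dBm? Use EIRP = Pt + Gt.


EIRP = Pt + Gt = 26.280 + 6.1700 = 32.45 dBm

32.45 dBm


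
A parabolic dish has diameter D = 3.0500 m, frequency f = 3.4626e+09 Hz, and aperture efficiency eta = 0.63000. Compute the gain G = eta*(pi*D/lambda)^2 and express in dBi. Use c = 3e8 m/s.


lambda = c / f = 3.0000e+08 / 3.4626e+09 = 0.08664010 m
G_linear = 0.63000 * (pi * 3.0500 / 0.08664010)^2 = 7705.522
G_dBi = 10 * log10(7705.522) = 38.87 dBi

38.87 dBi


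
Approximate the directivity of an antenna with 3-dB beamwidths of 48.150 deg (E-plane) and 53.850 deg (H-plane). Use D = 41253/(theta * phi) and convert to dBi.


D_linear = 41253 / (48.150 * 53.850) = 15.91012
D_dBi = 10 * log10(15.91012) = 12.02 dBi

12.02 dBi


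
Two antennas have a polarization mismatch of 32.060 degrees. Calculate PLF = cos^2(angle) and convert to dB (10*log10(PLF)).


PLF_linear = cos^2(32.060 deg) = 0.7182439
PLF_dB = 10 * log10(0.7182439) = -1.437 dB

-1.437 dB


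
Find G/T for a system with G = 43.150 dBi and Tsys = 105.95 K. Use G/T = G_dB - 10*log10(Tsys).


G/T = 43.150 - 10*log10(105.95) = 43.150 - 20.25101 = 22.90 dB/K

22.90 dB/K


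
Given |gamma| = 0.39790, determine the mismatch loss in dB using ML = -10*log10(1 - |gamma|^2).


ML = -10 * log10(1 - 0.39790^2) = -10 * log10(0.84167559) = 0.7486 dB

0.7486 dB


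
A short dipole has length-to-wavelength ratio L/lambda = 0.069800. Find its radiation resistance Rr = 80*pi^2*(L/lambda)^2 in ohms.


Rr = 80 * pi^2 * (0.069800)^2 = 80 * 9.869604 * 4.872040e-03 = 3.847 ohm

3.847 ohm


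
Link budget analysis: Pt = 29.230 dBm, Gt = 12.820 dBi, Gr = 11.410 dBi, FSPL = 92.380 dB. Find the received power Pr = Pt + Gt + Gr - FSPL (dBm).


Pr = 29.230 + 12.820 + 11.410 - 92.380 = -38.92 dBm

-38.92 dBm


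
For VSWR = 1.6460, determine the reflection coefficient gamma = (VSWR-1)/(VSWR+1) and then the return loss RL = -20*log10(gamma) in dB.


gamma = (1.6460 - 1) / (1.6460 + 1) = 0.2441421
RL = -20 * log10(0.2441421) = 12.25 dB

12.25 dB


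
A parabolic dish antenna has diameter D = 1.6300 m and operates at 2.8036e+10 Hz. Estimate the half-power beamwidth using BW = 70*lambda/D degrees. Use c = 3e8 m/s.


lambda = c / f = 3.0000e+08 / 2.8036e+10 = 0.01070053 m
BW = 70 * 0.01070053 / 1.6300 = 0.4595 deg

0.4595 deg


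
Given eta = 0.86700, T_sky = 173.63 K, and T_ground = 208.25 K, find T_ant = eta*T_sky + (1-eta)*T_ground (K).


T_ant = 0.86700 * 173.63 + (1 - 0.86700) * 208.25 = 178.2 K

178.2 K


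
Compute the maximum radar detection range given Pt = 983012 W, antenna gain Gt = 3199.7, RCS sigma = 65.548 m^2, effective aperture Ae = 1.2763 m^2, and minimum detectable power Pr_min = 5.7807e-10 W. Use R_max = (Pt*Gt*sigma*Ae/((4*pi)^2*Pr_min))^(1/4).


R^4 = 983012*3199.7*65.548*1.2763 / ((4*pi)^2 * 5.7807e-10) = 2.882572e+18
R_max = 2.882572e+18^0.25 = 41205 m

41205 m


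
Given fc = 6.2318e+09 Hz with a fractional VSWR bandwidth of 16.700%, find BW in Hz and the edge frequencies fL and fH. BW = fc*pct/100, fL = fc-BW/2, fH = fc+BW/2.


BW = 6.2318e+09 * 16.700/100 = 1.040711e+09 Hz
fL = 6.2318e+09 - 1.040711e+09/2 = 5.711e+09 Hz
fH = 6.2318e+09 + 1.040711e+09/2 = 6.752e+09 Hz

BW=1.041e+09 Hz, fL=5.711e+09 Hz, fH=6.752e+09 Hz


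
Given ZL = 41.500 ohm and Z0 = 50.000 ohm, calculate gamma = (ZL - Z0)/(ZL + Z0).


gamma = (41.500 - 50.000) / (41.500 + 50.000) = -0.09290

-0.09290


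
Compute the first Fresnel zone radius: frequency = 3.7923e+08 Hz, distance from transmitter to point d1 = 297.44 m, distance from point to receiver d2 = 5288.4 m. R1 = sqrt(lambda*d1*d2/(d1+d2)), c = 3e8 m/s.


lambda = c / f = 3.0000e+08 / 3.7923e+08 = 0.7910767 m
R1 = sqrt(0.7910767 * 297.44 * 5288.4 / (297.44 + 5288.4)) = 14.93 m

14.93 m


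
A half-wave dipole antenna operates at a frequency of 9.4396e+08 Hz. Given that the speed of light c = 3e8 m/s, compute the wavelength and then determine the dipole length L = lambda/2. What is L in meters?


lambda = c / f = 3.0000e+08 / 9.4396e+08 = 0.3178101 m
L = lambda / 2 = 0.3178101 / 2 = 0.1589 m

0.1589 m


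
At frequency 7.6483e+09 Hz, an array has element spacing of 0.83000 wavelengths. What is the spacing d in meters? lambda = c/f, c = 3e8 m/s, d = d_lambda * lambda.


lambda = c / f = 3.0000e+08 / 7.6483e+09 = 0.03922440 m
d = 0.83000 * 0.03922440 = 0.03256 m

0.03256 m


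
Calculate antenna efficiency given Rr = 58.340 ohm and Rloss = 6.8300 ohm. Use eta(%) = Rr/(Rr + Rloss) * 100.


eta = 58.340 / (58.340 + 6.8300) * 100 = 89.52%

89.52%


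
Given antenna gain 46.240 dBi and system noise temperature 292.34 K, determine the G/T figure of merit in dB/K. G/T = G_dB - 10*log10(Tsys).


G/T = 46.240 - 10*log10(292.34) = 46.240 - 24.65888 = 21.58 dB/K

21.58 dB/K


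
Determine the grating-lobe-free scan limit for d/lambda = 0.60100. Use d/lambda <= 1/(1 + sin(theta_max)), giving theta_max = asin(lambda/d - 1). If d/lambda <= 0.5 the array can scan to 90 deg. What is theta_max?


lambda/d - 1 = 1/0.60100 - 1 = 0.6638935
theta_max = asin(0.6638935) = 41.60 deg

41.60 deg


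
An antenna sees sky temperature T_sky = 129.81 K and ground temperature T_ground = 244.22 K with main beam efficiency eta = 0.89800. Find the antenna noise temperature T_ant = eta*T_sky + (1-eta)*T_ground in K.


T_ant = 0.89800 * 129.81 + (1 - 0.89800) * 244.22 = 141.5 K

141.5 K


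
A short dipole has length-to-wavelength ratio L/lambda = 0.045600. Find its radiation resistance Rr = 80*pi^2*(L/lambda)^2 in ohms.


Rr = 80 * pi^2 * (0.045600)^2 = 80 * 9.869604 * 2.079360e-03 = 1.642 ohm

1.642 ohm


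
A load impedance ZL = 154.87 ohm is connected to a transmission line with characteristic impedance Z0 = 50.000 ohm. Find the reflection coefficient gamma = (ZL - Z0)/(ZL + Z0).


gamma = (154.87 - 50.000) / (154.87 + 50.000) = 0.5119

0.5119


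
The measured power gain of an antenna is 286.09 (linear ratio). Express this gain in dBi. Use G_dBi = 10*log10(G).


G_dBi = 10 * log10(286.09) = 24.57 dBi

24.57 dBi


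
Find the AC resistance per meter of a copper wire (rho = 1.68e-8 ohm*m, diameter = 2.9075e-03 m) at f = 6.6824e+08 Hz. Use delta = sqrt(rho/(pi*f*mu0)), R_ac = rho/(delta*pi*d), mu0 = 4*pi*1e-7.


delta = sqrt(1.68e-8 / (pi * 6.6824e+08 * 4*pi*1e-7)) = 2.523530e-06 m
R_ac = 1.68e-8 / (2.523530e-06 * pi * 2.9075e-03) = 0.7288 ohm/m

0.7288 ohm/m


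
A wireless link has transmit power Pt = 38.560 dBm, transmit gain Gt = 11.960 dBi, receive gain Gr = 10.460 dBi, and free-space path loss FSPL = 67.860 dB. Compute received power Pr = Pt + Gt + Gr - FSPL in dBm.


Pr = 38.560 + 11.960 + 10.460 - 67.860 = -6.88 dBm

-6.88 dBm


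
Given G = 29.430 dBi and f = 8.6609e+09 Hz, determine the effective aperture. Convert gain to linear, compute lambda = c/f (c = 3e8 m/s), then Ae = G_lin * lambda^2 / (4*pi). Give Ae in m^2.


lambda = c / f = 3.0000e+08 / 8.6609e+09 = 0.03463843 m
G_linear = 10^(29.430/10) = 877.0008
Ae = G_linear * lambda^2 / (4*pi) = 877.0008 * 0.03463843^2 / (4*pi) = 0.08373 m^2

0.08373 m^2


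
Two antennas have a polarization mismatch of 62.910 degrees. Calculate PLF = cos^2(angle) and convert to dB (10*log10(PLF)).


PLF_linear = cos^2(62.910 deg) = 0.2073796
PLF_dB = 10 * log10(0.2073796) = -6.832 dB

-6.832 dB


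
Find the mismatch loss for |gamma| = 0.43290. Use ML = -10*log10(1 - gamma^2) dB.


ML = -10 * log10(1 - 0.43290^2) = -10 * log10(0.81259759) = 0.9012 dB

0.9012 dB


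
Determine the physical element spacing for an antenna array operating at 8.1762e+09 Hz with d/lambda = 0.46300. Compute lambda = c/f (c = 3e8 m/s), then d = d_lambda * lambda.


lambda = c / f = 3.0000e+08 / 8.1762e+09 = 0.03669186 m
d = 0.46300 * 0.03669186 = 0.01699 m

0.01699 m


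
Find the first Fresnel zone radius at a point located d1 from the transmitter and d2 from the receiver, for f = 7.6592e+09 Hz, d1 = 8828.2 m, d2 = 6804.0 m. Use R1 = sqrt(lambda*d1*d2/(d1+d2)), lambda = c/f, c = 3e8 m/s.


lambda = c / f = 3.0000e+08 / 7.6592e+09 = 0.03916858 m
R1 = sqrt(0.03916858 * 8828.2 * 6804.0 / (8828.2 + 6804.0)) = 12.27 m

12.27 m


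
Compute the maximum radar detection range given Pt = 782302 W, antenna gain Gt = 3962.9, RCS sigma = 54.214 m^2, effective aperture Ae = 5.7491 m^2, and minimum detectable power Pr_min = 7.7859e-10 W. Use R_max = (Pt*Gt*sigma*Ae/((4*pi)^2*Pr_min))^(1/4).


R^4 = 782302*3962.9*54.214*5.7491 / ((4*pi)^2 * 7.7859e-10) = 7.859055e+18
R_max = 7.859055e+18^0.25 = 52947 m

52947 m


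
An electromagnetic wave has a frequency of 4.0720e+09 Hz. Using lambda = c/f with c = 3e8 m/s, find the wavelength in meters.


lambda = c / f = 3.0000e+08 / 4.0720e+09 = 0.07367 m

0.07367 m


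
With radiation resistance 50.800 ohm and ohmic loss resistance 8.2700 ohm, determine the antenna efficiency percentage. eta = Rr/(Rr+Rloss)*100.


eta = 50.800 / (50.800 + 8.2700) * 100 = 86.00%

86.00%


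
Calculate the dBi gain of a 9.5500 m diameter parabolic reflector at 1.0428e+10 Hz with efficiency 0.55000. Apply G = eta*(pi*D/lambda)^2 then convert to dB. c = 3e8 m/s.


lambda = c / f = 3.0000e+08 / 1.0428e+10 = 0.02876870 m
G_linear = 0.55000 * (pi * 9.5500 / 0.02876870)^2 = 598175.6
G_dBi = 10 * log10(598175.6) = 57.77 dBi

57.77 dBi


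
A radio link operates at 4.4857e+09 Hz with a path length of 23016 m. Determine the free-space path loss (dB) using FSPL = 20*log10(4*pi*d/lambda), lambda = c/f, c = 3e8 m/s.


lambda = c / f = 3.0000e+08 / 4.4857e+09 = 0.06687919 m
FSPL = 20 * log10(4*pi*23016/0.06687919) = 132.7 dB

132.7 dB


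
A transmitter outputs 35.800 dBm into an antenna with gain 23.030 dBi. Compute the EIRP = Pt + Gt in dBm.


EIRP = Pt + Gt = 35.800 + 23.030 = 58.83 dBm

58.83 dBm


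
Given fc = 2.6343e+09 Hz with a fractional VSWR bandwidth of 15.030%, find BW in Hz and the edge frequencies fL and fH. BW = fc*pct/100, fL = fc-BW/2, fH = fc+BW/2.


BW = 2.6343e+09 * 15.030/100 = 3.959353e+08 Hz
fL = 2.6343e+09 - 3.959353e+08/2 = 2.436e+09 Hz
fH = 2.6343e+09 + 3.959353e+08/2 = 2.832e+09 Hz

BW=3.959e+08 Hz, fL=2.436e+09 Hz, fH=2.832e+09 Hz


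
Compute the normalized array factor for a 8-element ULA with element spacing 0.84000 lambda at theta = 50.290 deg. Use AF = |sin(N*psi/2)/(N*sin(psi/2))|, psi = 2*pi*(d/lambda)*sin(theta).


psi = 2*pi*0.84000*sin(50.290 deg) = 4.060207 rad
AF = |sin(8*4.060207/2) / (8*sin(4.060207/2))| = 0.07084

0.07084


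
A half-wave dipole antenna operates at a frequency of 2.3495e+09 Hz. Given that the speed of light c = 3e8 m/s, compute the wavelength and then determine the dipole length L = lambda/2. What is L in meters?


lambda = c / f = 3.0000e+08 / 2.3495e+09 = 0.1276867 m
L = lambda / 2 = 0.1276867 / 2 = 0.06384 m

0.06384 m


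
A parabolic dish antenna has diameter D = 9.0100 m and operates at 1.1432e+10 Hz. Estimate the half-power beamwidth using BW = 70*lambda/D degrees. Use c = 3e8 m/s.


lambda = c / f = 3.0000e+08 / 1.1432e+10 = 0.02624213 m
BW = 70 * 0.02624213 / 9.0100 = 0.2039 deg

0.2039 deg


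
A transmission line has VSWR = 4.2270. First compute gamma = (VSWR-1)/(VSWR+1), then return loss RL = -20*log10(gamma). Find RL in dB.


gamma = (4.2270 - 1) / (4.2270 + 1) = 0.6173713
RL = -20 * log10(0.6173713) = 4.189 dB

4.189 dB


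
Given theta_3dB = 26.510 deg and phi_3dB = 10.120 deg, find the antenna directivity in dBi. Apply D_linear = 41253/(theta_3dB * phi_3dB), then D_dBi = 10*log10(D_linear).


D_linear = 41253 / (26.510 * 10.120) = 153.7678
D_dBi = 10 * log10(153.7678) = 21.87 dBi

21.87 dBi


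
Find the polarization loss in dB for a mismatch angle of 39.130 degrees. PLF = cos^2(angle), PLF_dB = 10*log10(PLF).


PLF_linear = cos^2(39.130 deg) = 0.6017354
PLF_dB = 10 * log10(0.6017354) = -2.206 dB

-2.206 dB


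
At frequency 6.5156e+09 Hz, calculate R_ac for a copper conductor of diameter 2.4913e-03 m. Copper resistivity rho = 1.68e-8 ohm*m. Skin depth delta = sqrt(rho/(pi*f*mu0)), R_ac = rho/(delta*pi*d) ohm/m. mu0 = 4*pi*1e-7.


delta = sqrt(1.68e-8 / (pi * 6.5156e+09 * 4*pi*1e-7)) = 8.081604e-07 m
R_ac = 1.68e-8 / (8.081604e-07 * pi * 2.4913e-03) = 2.656 ohm/m

2.656 ohm/m


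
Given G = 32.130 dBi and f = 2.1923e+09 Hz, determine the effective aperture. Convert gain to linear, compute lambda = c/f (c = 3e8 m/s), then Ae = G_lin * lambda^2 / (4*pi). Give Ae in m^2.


lambda = c / f = 3.0000e+08 / 2.1923e+09 = 0.1368426 m
G_linear = 10^(32.130/10) = 1633.052
Ae = G_linear * lambda^2 / (4*pi) = 1633.052 * 0.1368426^2 / (4*pi) = 2.434 m^2

2.434 m^2


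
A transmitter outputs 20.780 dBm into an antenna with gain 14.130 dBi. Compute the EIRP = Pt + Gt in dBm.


EIRP = Pt + Gt = 20.780 + 14.130 = 34.91 dBm

34.91 dBm


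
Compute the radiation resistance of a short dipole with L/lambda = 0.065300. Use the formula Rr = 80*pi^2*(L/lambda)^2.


Rr = 80 * pi^2 * (0.065300)^2 = 80 * 9.869604 * 4.264090e-03 = 3.367 ohm

3.367 ohm


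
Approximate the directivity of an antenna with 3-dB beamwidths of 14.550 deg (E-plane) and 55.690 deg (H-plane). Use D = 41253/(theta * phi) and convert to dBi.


D_linear = 41253 / (14.550 * 55.690) = 50.91143
D_dBi = 10 * log10(50.91143) = 17.07 dBi

17.07 dBi


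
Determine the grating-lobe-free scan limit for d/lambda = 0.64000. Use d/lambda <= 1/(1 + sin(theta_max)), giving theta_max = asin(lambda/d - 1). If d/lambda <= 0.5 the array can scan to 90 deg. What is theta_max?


lambda/d - 1 = 1/0.64000 - 1 = 0.5625000
theta_max = asin(0.5625000) = 34.23 deg

34.23 deg


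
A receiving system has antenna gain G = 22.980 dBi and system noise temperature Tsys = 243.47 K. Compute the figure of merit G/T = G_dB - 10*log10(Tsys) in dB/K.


G/T = 22.980 - 10*log10(243.47) = 22.980 - 23.86445 = -0.8845 dB/K

-0.8845 dB/K


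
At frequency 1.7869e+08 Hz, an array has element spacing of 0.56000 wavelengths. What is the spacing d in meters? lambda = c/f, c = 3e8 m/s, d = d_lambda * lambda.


lambda = c / f = 3.0000e+08 / 1.7869e+08 = 1.678885 m
d = 0.56000 * 1.678885 = 0.9402 m

0.9402 m


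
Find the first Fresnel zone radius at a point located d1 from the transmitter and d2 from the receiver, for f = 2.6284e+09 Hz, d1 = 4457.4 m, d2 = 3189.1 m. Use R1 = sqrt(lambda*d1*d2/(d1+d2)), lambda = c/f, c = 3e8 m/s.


lambda = c / f = 3.0000e+08 / 2.6284e+09 = 0.1141379 m
R1 = sqrt(0.1141379 * 4457.4 * 3189.1 / (4457.4 + 3189.1)) = 14.57 m

14.57 m


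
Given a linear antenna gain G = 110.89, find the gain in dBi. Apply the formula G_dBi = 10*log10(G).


G_dBi = 10 * log10(110.89) = 20.45 dBi

20.45 dBi


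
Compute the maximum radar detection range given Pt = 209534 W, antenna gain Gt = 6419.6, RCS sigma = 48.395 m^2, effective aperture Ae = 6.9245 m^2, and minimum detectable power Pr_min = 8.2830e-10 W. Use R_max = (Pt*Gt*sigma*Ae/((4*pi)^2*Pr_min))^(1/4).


R^4 = 209534*6419.6*48.395*6.9245 / ((4*pi)^2 * 8.2830e-10) = 3.446228e+18
R_max = 3.446228e+18^0.25 = 43086 m

43086 m


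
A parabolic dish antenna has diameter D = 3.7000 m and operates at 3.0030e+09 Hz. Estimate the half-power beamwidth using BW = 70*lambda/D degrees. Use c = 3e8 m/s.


lambda = c / f = 3.0000e+08 / 3.0030e+09 = 0.09990010 m
BW = 70 * 0.09990010 / 3.7000 = 1.890 deg

1.890 deg


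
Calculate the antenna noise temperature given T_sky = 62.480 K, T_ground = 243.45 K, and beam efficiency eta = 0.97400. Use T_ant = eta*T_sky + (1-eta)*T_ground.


T_ant = 0.97400 * 62.480 + (1 - 0.97400) * 243.45 = 67.19 K

67.19 K


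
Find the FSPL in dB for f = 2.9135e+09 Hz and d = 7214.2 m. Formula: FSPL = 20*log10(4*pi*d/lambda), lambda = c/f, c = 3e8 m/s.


lambda = c / f = 3.0000e+08 / 2.9135e+09 = 0.1029689 m
FSPL = 20 * log10(4*pi*7214.2/0.1029689) = 118.9 dB

118.9 dB


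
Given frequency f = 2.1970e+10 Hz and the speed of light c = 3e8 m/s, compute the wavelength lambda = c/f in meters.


lambda = c / f = 3.0000e+08 / 2.1970e+10 = 0.01365 m

0.01365 m


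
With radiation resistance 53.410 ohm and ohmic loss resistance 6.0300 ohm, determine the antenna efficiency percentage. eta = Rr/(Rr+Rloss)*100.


eta = 53.410 / (53.410 + 6.0300) * 100 = 89.86%

89.86%


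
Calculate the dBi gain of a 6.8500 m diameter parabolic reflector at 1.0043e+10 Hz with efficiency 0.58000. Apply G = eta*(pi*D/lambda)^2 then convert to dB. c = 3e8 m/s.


lambda = c / f = 3.0000e+08 / 1.0043e+10 = 0.02987155 m
G_linear = 0.58000 * (pi * 6.8500 / 0.02987155)^2 = 301018.6
G_dBi = 10 * log10(301018.6) = 54.79 dBi

54.79 dBi


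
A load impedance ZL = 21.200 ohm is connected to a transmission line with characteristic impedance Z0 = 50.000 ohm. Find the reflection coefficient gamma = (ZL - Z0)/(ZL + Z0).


gamma = (21.200 - 50.000) / (21.200 + 50.000) = -0.4045

-0.4045


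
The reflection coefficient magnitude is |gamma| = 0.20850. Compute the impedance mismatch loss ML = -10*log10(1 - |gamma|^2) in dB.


ML = -10 * log10(1 - 0.20850^2) = -10 * log10(0.95652775) = 0.1930 dB

0.1930 dB


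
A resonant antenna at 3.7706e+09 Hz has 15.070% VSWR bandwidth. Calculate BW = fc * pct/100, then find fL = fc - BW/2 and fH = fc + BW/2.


BW = 3.7706e+09 * 15.070/100 = 5.682294e+08 Hz
fL = 3.7706e+09 - 5.682294e+08/2 = 3.486e+09 Hz
fH = 3.7706e+09 + 5.682294e+08/2 = 4.055e+09 Hz

BW=5.682e+08 Hz, fL=3.486e+09 Hz, fH=4.055e+09 Hz


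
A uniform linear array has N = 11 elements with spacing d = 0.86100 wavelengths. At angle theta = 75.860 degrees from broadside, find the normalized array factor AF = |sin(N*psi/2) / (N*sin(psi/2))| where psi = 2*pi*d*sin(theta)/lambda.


psi = 2*pi*0.86100*sin(75.860 deg) = 5.245914 rad
AF = |sin(11*5.245914/2) / (11*sin(5.245914/2))| = 0.1002

0.1002


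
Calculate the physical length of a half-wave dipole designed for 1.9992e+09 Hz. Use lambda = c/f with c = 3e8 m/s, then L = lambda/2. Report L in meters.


lambda = c / f = 3.0000e+08 / 1.9992e+09 = 0.1500600 m
L = lambda / 2 = 0.1500600 / 2 = 0.07503 m

0.07503 m


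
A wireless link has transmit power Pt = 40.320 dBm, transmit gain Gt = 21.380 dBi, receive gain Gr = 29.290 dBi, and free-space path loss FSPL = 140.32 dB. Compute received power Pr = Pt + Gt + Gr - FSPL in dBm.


Pr = 40.320 + 21.380 + 29.290 - 140.32 = -49.33 dBm

-49.33 dBm


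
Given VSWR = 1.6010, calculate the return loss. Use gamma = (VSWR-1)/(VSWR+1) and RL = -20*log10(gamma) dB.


gamma = (1.6010 - 1) / (1.6010 + 1) = 0.2310650
RL = -20 * log10(0.2310650) = 12.73 dB

12.73 dB


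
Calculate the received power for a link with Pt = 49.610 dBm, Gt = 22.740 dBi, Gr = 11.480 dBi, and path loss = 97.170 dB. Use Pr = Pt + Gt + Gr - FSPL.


Pr = 49.610 + 22.740 + 11.480 - 97.170 = -13.34 dBm

-13.34 dBm


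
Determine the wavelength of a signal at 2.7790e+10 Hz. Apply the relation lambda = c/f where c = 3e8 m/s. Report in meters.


lambda = c / f = 3.0000e+08 / 2.7790e+10 = 0.01080 m

0.01080 m


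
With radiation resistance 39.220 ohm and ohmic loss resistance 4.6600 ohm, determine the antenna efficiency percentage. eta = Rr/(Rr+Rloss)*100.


eta = 39.220 / (39.220 + 4.6600) * 100 = 89.38%

89.38%


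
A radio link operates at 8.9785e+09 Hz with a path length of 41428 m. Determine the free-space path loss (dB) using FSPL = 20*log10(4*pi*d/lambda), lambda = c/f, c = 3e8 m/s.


lambda = c / f = 3.0000e+08 / 8.9785e+09 = 0.03341315 m
FSPL = 20 * log10(4*pi*41428/0.03341315) = 143.9 dB

143.9 dB


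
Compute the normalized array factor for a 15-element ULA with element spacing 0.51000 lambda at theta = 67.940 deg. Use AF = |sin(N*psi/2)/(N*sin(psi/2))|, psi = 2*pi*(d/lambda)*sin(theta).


psi = 2*pi*0.51000*sin(67.940 deg) = 2.969832 rad
AF = |sin(15*2.969832/2) / (15*sin(2.969832/2))| = 0.01866

0.01866


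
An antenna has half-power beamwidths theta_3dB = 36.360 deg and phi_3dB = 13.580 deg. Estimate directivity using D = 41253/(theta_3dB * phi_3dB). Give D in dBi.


D_linear = 41253 / (36.360 * 13.580) = 83.54720
D_dBi = 10 * log10(83.54720) = 19.22 dBi

19.22 dBi


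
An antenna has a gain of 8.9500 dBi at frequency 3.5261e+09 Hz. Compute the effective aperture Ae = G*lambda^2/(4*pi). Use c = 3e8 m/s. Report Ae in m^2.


lambda = c / f = 3.0000e+08 / 3.5261e+09 = 0.08507983 m
G_linear = 10^(8.9500/10) = 7.852356
Ae = G_linear * lambda^2 / (4*pi) = 7.852356 * 0.08507983^2 / (4*pi) = 4.523e-03 m^2

4.523e-03 m^2


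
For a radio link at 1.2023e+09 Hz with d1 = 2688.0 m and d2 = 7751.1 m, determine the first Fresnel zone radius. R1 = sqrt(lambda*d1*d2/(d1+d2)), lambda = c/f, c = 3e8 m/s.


lambda = c / f = 3.0000e+08 / 1.2023e+09 = 0.2495217 m
R1 = sqrt(0.2495217 * 2688.0 * 7751.1 / (2688.0 + 7751.1)) = 22.32 m

22.32 m


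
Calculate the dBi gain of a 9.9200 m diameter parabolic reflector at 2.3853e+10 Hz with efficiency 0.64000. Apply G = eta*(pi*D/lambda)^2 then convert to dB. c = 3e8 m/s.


lambda = c / f = 3.0000e+08 / 2.3853e+10 = 0.01257703 m
G_linear = 0.64000 * (pi * 9.9200 / 0.01257703)^2 = 3.929587e+06
G_dBi = 10 * log10(3.929587e+06) = 65.94 dBi

65.94 dBi


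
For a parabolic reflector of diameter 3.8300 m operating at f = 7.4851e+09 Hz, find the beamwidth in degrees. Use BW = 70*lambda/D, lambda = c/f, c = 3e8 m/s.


lambda = c / f = 3.0000e+08 / 7.4851e+09 = 0.04007962 m
BW = 70 * 0.04007962 / 3.8300 = 0.7325 deg

0.7325 deg


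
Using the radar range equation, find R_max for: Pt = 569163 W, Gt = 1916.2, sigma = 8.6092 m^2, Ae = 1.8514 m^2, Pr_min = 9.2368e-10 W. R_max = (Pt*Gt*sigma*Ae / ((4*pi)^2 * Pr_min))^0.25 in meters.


R^4 = 569163*1916.2*8.6092*1.8514 / ((4*pi)^2 * 9.2368e-10) = 1.191789e+17
R_max = 1.191789e+17^0.25 = 18580 m

18580 m


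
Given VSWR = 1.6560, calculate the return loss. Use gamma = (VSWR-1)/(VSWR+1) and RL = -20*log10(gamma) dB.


gamma = (1.6560 - 1) / (1.6560 + 1) = 0.2469880
RL = -20 * log10(0.2469880) = 12.15 dB

12.15 dB


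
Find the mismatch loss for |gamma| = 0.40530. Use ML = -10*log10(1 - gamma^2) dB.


ML = -10 * log10(1 - 0.40530^2) = -10 * log10(0.83573191) = 0.7793 dB

0.7793 dB


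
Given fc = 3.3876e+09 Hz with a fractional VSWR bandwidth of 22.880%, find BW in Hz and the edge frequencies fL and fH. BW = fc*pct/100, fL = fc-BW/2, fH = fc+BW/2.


BW = 3.3876e+09 * 22.880/100 = 7.750829e+08 Hz
fL = 3.3876e+09 - 7.750829e+08/2 = 3.000e+09 Hz
fH = 3.3876e+09 + 7.750829e+08/2 = 3.775e+09 Hz

BW=7.751e+08 Hz, fL=3.000e+09 Hz, fH=3.775e+09 Hz


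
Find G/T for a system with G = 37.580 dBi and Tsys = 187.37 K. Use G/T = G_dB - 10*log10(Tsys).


G/T = 37.580 - 10*log10(187.37) = 37.580 - 22.72700 = 14.85 dB/K

14.85 dB/K


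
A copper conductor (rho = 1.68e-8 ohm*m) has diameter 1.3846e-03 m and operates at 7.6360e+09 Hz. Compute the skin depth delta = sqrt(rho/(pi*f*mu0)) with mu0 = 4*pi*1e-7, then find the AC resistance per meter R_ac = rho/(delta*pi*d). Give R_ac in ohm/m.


delta = sqrt(1.68e-8 / (pi * 7.6360e+09 * 4*pi*1e-7)) = 7.465206e-07 m
R_ac = 1.68e-8 / (7.465206e-07 * pi * 1.3846e-03) = 5.174 ohm/m

5.174 ohm/m


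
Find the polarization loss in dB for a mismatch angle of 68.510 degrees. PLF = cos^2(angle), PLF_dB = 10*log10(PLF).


PLF_linear = cos^2(68.510 deg) = 0.1342041
PLF_dB = 10 * log10(0.1342041) = -8.722 dB

-8.722 dB


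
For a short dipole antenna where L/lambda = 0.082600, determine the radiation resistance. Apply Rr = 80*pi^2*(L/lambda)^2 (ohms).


Rr = 80 * pi^2 * (0.082600)^2 = 80 * 9.869604 * 6.822760e-03 = 5.387 ohm

5.387 ohm


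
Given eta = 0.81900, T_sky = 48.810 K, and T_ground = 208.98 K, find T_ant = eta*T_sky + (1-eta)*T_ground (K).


T_ant = 0.81900 * 48.810 + (1 - 0.81900) * 208.98 = 77.80 K

77.80 K


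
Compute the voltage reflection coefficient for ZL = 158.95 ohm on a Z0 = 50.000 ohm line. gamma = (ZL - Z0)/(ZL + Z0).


gamma = (158.95 - 50.000) / (158.95 + 50.000) = 0.5214

0.5214


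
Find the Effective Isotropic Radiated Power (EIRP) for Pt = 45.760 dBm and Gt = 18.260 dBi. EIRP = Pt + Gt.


EIRP = Pt + Gt = 45.760 + 18.260 = 64.02 dBm

64.02 dBm


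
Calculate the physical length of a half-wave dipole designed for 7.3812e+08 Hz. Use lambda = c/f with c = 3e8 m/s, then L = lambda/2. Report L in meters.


lambda = c / f = 3.0000e+08 / 7.3812e+08 = 0.4064380 m
L = lambda / 2 = 0.4064380 / 2 = 0.2032 m

0.2032 m


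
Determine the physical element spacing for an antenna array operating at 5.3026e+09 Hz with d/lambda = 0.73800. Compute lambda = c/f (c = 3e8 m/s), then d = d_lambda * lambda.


lambda = c / f = 3.0000e+08 / 5.3026e+09 = 0.05657602 m
d = 0.73800 * 0.05657602 = 0.04175 m

0.04175 m


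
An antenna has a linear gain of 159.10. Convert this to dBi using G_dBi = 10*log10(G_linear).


G_dBi = 10 * log10(159.10) = 22.02 dBi

22.02 dBi


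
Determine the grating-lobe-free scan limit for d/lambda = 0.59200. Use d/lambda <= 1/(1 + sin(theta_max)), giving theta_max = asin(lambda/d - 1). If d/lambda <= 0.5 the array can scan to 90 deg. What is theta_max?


lambda/d - 1 = 1/0.59200 - 1 = 0.6891892
theta_max = asin(0.6891892) = 43.57 deg

43.57 deg


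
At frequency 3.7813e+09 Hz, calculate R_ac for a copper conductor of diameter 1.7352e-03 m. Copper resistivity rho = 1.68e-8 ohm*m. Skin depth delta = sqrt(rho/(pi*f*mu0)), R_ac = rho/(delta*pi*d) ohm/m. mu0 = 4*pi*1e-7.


delta = sqrt(1.68e-8 / (pi * 3.7813e+09 * 4*pi*1e-7)) = 1.060851e-06 m
R_ac = 1.68e-8 / (1.060851e-06 * pi * 1.7352e-03) = 2.905 ohm/m

2.905 ohm/m


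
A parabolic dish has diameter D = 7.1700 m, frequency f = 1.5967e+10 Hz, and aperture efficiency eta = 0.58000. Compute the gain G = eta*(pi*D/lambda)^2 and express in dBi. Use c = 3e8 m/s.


lambda = c / f = 3.0000e+08 / 1.5967e+10 = 0.01878875 m
G_linear = 0.58000 * (pi * 7.1700 / 0.01878875)^2 = 833624.1
G_dBi = 10 * log10(833624.1) = 59.21 dBi

59.21 dBi


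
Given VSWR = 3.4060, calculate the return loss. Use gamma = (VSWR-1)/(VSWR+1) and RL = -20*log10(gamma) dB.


gamma = (3.4060 - 1) / (3.4060 + 1) = 0.5460735
RL = -20 * log10(0.5460735) = 5.255 dB

5.255 dB


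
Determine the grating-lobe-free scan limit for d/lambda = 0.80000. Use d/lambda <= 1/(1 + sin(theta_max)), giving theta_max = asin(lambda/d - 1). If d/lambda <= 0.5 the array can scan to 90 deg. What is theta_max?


lambda/d - 1 = 1/0.80000 - 1 = 0.2500000
theta_max = asin(0.2500000) = 14.48 deg

14.48 deg


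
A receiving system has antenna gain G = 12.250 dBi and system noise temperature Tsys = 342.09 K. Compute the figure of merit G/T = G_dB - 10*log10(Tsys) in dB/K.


G/T = 12.250 - 10*log10(342.09) = 12.250 - 25.34140 = -13.09 dB/K

-13.09 dB/K


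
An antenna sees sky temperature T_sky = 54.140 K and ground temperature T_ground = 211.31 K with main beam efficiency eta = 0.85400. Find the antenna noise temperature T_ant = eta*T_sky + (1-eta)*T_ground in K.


T_ant = 0.85400 * 54.140 + (1 - 0.85400) * 211.31 = 77.09 K

77.09 K


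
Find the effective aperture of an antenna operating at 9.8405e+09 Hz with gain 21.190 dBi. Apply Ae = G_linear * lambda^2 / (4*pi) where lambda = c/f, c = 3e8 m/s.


lambda = c / f = 3.0000e+08 / 9.8405e+09 = 0.03048626 m
G_linear = 10^(21.190/10) = 131.5225
Ae = G_linear * lambda^2 / (4*pi) = 131.5225 * 0.03048626^2 / (4*pi) = 9.727e-03 m^2

9.727e-03 m^2


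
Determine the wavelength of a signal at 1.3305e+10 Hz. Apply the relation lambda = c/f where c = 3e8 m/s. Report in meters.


lambda = c / f = 3.0000e+08 / 1.3305e+10 = 0.02255 m

0.02255 m


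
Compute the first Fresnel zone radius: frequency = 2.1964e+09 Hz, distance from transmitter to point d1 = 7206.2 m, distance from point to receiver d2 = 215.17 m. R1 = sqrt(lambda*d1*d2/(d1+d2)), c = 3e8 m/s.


lambda = c / f = 3.0000e+08 / 2.1964e+09 = 0.1365871 m
R1 = sqrt(0.1365871 * 7206.2 * 215.17 / (7206.2 + 215.17)) = 5.342 m

5.342 m


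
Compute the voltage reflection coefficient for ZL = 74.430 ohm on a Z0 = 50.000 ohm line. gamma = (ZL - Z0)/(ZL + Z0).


gamma = (74.430 - 50.000) / (74.430 + 50.000) = 0.1963

0.1963


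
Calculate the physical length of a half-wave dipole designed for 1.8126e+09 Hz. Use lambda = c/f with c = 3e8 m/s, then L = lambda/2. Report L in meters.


lambda = c / f = 3.0000e+08 / 1.8126e+09 = 0.1655081 m
L = lambda / 2 = 0.1655081 / 2 = 0.08275 m

0.08275 m


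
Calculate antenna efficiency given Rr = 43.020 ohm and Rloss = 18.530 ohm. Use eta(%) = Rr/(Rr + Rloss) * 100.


eta = 43.020 / (43.020 + 18.530) * 100 = 69.89%

69.89%


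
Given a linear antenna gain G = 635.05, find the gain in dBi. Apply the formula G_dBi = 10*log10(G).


G_dBi = 10 * log10(635.05) = 28.03 dBi

28.03 dBi


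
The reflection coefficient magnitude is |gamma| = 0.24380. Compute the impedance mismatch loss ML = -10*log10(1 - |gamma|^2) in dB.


ML = -10 * log10(1 - 0.24380^2) = -10 * log10(0.94056156) = 0.2661 dB

0.2661 dB


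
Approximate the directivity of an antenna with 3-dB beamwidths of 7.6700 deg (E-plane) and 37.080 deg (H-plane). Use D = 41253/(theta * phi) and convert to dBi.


D_linear = 41253 / (7.6700 * 37.080) = 145.0509
D_dBi = 10 * log10(145.0509) = 21.62 dBi

21.62 dBi


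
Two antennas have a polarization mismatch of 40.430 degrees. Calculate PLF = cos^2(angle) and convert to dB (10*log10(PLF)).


PLF_linear = cos^2(40.430 deg) = 0.5794237
PLF_dB = 10 * log10(0.5794237) = -2.370 dB

-2.370 dB


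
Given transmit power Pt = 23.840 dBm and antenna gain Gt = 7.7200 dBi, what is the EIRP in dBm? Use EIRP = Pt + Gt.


EIRP = Pt + Gt = 23.840 + 7.7200 = 31.56 dBm

31.56 dBm


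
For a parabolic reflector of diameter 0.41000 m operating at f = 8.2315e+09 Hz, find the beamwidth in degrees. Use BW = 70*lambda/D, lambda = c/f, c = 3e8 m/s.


lambda = c / f = 3.0000e+08 / 8.2315e+09 = 0.03644536 m
BW = 70 * 0.03644536 / 0.41000 = 6.222 deg

6.222 deg


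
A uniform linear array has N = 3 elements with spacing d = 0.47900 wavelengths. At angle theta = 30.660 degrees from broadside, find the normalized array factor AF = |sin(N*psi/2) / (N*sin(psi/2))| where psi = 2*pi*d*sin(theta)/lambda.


psi = 2*pi*0.47900*sin(30.660 deg) = 1.534746 rad
AF = |sin(3*1.534746/2) / (3*sin(1.534746/2))| = 0.3574

0.3574


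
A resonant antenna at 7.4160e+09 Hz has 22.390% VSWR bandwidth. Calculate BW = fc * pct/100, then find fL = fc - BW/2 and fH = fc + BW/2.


BW = 7.4160e+09 * 22.390/100 = 1.660442e+09 Hz
fL = 7.4160e+09 - 1.660442e+09/2 = 6.586e+09 Hz
fH = 7.4160e+09 + 1.660442e+09/2 = 8.246e+09 Hz

BW=1.660e+09 Hz, fL=6.586e+09 Hz, fH=8.246e+09 Hz


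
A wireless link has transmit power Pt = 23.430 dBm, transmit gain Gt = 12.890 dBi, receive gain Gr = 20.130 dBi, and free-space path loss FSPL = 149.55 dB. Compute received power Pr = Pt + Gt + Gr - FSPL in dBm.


Pr = 23.430 + 12.890 + 20.130 - 149.55 = -93.10 dBm

-93.10 dBm


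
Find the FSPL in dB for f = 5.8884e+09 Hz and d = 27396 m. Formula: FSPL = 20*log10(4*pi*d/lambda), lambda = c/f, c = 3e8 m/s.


lambda = c / f = 3.0000e+08 / 5.8884e+09 = 0.05094763 m
FSPL = 20 * log10(4*pi*27396/0.05094763) = 136.6 dB

136.6 dB


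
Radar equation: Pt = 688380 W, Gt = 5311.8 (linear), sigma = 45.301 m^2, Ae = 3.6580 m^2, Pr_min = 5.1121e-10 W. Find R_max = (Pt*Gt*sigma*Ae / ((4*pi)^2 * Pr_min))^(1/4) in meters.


R^4 = 688380*5311.8*45.301*3.6580 / ((4*pi)^2 * 5.1121e-10) = 7.505893e+18
R_max = 7.505893e+18^0.25 = 52342 m

52342 m


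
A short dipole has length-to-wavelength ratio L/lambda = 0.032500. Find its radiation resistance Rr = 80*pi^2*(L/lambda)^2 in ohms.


Rr = 80 * pi^2 * (0.032500)^2 = 80 * 9.869604 * 1.056250e-03 = 0.8340 ohm

0.8340 ohm


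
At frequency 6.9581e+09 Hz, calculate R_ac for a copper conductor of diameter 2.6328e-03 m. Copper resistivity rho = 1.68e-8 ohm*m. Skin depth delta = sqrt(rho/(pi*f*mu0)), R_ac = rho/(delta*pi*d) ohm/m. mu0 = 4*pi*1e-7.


delta = sqrt(1.68e-8 / (pi * 6.9581e+09 * 4*pi*1e-7)) = 7.820409e-07 m
R_ac = 1.68e-8 / (7.820409e-07 * pi * 2.6328e-03) = 2.597 ohm/m

2.597 ohm/m


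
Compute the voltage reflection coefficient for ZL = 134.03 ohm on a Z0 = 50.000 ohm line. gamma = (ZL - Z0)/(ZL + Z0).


gamma = (134.03 - 50.000) / (134.03 + 50.000) = 0.4566

0.4566


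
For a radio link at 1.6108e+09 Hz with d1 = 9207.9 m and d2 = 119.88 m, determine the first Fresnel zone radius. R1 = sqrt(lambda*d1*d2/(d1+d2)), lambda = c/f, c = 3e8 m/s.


lambda = c / f = 3.0000e+08 / 1.6108e+09 = 0.1862429 m
R1 = sqrt(0.1862429 * 9207.9 * 119.88 / (9207.9 + 119.88)) = 4.695 m

4.695 m


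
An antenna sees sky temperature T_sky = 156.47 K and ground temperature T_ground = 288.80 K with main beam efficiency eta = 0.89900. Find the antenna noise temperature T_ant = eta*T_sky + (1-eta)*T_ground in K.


T_ant = 0.89900 * 156.47 + (1 - 0.89900) * 288.80 = 169.8 K

169.8 K


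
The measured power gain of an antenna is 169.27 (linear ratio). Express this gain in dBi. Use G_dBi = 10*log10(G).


G_dBi = 10 * log10(169.27) = 22.29 dBi

22.29 dBi


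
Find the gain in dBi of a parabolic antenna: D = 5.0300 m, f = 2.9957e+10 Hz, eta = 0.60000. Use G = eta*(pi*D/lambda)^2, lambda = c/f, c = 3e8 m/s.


lambda = c / f = 3.0000e+08 / 2.9957e+10 = 0.01001435 m
G_linear = 0.60000 * (pi * 5.0300 / 0.01001435)^2 = 1.493968e+06
G_dBi = 10 * log10(1.493968e+06) = 61.74 dBi

61.74 dBi


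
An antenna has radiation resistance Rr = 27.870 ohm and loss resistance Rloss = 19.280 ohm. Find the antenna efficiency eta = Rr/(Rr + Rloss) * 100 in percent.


eta = 27.870 / (27.870 + 19.280) * 100 = 59.11%

59.11%


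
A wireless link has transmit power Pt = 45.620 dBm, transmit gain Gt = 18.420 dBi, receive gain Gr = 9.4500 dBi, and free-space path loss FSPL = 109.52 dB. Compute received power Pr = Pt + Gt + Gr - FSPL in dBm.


Pr = 45.620 + 18.420 + 9.4500 - 109.52 = -36.03 dBm

-36.03 dBm


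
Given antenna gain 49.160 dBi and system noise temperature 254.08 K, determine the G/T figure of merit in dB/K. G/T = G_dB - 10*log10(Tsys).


G/T = 49.160 - 10*log10(254.08) = 49.160 - 24.04970 = 25.11 dB/K

25.11 dB/K


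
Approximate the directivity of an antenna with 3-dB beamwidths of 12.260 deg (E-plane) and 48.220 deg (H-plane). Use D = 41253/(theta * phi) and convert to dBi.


D_linear = 41253 / (12.260 * 48.220) = 69.78111
D_dBi = 10 * log10(69.78111) = 18.44 dBi

18.44 dBi


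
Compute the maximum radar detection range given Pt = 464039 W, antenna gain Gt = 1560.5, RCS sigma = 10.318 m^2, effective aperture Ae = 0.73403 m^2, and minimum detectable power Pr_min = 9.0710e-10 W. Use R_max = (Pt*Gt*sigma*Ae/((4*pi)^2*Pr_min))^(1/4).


R^4 = 464039*1560.5*10.318*0.73403 / ((4*pi)^2 * 9.0710e-10) = 3.828712e+16
R_max = 3.828712e+16^0.25 = 13988 m

13988 m


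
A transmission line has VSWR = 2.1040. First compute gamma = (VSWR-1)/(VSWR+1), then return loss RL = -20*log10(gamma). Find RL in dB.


gamma = (2.1040 - 1) / (2.1040 + 1) = 0.3556701
RL = -20 * log10(0.3556701) = 8.979 dB

8.979 dB


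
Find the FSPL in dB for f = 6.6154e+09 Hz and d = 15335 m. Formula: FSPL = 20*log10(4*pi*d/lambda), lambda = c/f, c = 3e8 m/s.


lambda = c / f = 3.0000e+08 / 6.6154e+09 = 0.04534873 m
FSPL = 20 * log10(4*pi*15335/0.04534873) = 132.6 dB

132.6 dB


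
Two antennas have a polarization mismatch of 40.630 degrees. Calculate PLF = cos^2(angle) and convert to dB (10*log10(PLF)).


PLF_linear = cos^2(40.630 deg) = 0.5759754
PLF_dB = 10 * log10(0.5759754) = -2.396 dB

-2.396 dB


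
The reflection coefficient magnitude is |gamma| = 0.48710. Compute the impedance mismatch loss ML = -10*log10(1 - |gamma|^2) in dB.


ML = -10 * log10(1 - 0.48710^2) = -10 * log10(0.76273359) = 1.176 dB

1.176 dB


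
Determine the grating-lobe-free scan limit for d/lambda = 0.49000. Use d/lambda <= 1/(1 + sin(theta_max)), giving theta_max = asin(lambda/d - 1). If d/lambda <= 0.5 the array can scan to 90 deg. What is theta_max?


lambda/d - 1 = 1/0.49000 - 1 = 1.040816 >= 1
d/lambda <= 0.5, so the array can scan to endfire without grating lobes: theta_max = 90 deg

90 deg


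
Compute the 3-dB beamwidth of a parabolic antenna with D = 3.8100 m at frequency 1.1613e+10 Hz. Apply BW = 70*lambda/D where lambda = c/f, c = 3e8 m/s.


lambda = c / f = 3.0000e+08 / 1.1613e+10 = 0.02583312 m
BW = 70 * 0.02583312 / 3.8100 = 0.4746 deg

0.4746 deg


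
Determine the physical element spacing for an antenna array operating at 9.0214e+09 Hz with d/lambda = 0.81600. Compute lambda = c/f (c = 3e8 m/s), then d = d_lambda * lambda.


lambda = c / f = 3.0000e+08 / 9.0214e+09 = 0.03325426 m
d = 0.81600 * 0.03325426 = 0.02714 m

0.02714 m


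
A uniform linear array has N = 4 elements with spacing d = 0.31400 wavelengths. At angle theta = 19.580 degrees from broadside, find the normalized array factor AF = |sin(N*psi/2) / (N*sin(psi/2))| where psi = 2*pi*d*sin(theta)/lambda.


psi = 2*pi*0.31400*sin(19.580 deg) = 0.6611704 rad
AF = |sin(4*0.6611704/2) / (4*sin(0.6611704/2))| = 0.7465

0.7465


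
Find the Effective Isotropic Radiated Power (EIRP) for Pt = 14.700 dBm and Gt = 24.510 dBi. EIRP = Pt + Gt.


EIRP = Pt + Gt = 14.700 + 24.510 = 39.21 dBm

39.21 dBm


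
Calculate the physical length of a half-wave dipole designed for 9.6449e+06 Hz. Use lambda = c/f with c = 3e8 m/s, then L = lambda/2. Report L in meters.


lambda = c / f = 3.0000e+08 / 9.6449e+06 = 31.10452 m
L = lambda / 2 = 31.10452 / 2 = 15.55 m

15.55 m


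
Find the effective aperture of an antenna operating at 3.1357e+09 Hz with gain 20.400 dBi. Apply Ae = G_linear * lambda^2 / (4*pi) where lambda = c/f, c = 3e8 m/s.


lambda = c / f = 3.0000e+08 / 3.1357e+09 = 0.09567242 m
G_linear = 10^(20.400/10) = 109.6478
Ae = G_linear * lambda^2 / (4*pi) = 109.6478 * 0.09567242^2 / (4*pi) = 0.07987 m^2

0.07987 m^2


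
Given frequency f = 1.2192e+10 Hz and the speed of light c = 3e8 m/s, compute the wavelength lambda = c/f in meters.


lambda = c / f = 3.0000e+08 / 1.2192e+10 = 0.02461 m

0.02461 m


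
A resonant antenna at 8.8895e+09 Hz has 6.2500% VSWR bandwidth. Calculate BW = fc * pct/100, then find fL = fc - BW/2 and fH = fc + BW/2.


BW = 8.8895e+09 * 6.2500/100 = 5.555938e+08 Hz
fL = 8.8895e+09 - 5.555938e+08/2 = 8.612e+09 Hz
fH = 8.8895e+09 + 5.555938e+08/2 = 9.167e+09 Hz

BW=5.556e+08 Hz, fL=8.612e+09 Hz, fH=9.167e+09 Hz


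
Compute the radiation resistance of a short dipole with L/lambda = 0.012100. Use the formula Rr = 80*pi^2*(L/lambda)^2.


Rr = 80 * pi^2 * (0.012100)^2 = 80 * 9.869604 * 1.464100e-04 = 0.1156 ohm

0.1156 ohm


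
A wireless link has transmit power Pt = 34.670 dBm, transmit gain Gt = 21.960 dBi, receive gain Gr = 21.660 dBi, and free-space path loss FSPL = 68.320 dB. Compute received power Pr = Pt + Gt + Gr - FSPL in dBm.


Pr = 34.670 + 21.960 + 21.660 - 68.320 = 9.97 dBm

9.97 dBm
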